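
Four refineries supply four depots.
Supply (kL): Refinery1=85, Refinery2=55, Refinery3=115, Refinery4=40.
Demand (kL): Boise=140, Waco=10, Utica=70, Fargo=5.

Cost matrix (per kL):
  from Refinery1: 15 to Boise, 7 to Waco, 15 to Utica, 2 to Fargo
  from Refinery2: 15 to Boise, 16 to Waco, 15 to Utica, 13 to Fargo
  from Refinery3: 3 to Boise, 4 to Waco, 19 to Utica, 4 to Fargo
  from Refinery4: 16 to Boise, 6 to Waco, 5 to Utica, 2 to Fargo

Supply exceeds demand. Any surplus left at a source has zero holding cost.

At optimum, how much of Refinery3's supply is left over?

Minimum-cost shipments:
  Refinery1–Boise: 25 kL
  Refinery1–Waco: 10 kL
  Refinery1–Fargo: 5 kL
  Refinery2–Utica: 30 kL
  Refinery3–Boise: 115 kL
  Refinery4–Utica: 40 kL
Total cost = 1450.
Refinery3 ships 115 of its 115, leaving 0.

0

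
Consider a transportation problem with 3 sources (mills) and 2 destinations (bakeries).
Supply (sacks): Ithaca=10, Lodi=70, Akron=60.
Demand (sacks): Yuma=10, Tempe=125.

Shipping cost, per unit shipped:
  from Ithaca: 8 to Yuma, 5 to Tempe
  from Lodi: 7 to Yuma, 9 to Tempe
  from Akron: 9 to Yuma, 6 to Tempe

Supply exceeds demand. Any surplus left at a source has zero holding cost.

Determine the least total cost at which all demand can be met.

975

An optimal shipping plan:
  Ithaca to Tempe: 10 × 5 = 50
  Lodi to Yuma: 10 × 7 = 70
  Lodi to Tempe: 55 × 9 = 495
  Akron to Tempe: 60 × 6 = 360
Total = 50 + 70 + 495 + 360 = 975.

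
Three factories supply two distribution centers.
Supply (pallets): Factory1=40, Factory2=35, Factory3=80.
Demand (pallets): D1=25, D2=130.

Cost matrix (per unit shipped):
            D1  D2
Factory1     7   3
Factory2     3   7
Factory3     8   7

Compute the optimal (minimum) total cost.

825

A cheapest plan:
  Factory1–D2: 40 × 3 = 120
  Factory2–D1: 25 × 3 = 75
  Factory2–D2: 10 × 7 = 70
  Factory3–D2: 80 × 7 = 560
Total = 120 + 75 + 70 + 560 = 825.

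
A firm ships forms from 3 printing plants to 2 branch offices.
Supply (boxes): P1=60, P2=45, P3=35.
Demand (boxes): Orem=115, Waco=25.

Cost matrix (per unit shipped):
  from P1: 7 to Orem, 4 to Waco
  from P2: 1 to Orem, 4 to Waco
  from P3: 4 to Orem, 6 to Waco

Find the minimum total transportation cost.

One minimum-cost allocation:
  P1 to Orem: 35 boxes
  P1 to Waco: 25 boxes
  P2 to Orem: 45 boxes
  P3 to Orem: 35 boxes
Total cost = 530.

530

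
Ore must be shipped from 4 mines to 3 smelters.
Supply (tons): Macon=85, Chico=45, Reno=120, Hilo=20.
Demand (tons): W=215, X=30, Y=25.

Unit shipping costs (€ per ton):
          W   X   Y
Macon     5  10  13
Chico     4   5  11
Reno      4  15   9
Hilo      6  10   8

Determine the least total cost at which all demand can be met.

Optimal allocation:
  Macon–W: 85 × €5 = €425
  Chico–W: 15 × €4 = €60
  Chico–X: 30 × €5 = €150
  Reno–W: 115 × €4 = €460
  Reno–Y: 5 × €9 = €45
  Hilo–Y: 20 × €8 = €160
Total = 425 + 60 + 150 + 460 + 45 + 160 = €1300.

1300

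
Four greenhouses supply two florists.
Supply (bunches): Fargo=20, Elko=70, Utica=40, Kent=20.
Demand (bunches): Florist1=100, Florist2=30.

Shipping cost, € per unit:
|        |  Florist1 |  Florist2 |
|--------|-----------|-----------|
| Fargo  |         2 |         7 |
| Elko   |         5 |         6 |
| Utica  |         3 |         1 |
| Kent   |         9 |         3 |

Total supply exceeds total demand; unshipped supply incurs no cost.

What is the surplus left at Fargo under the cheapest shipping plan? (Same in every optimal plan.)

0

Minimum-cost shipments:
  Fargo->Florist1: 20 bunches
  Elko->Florist1: 50 bunches
  Utica->Florist1: 30 bunches
  Utica->Florist2: 10 bunches
  Kent->Florist2: 20 bunches
Total cost = €450.
Fargo ships 20 of its 20, leaving 0.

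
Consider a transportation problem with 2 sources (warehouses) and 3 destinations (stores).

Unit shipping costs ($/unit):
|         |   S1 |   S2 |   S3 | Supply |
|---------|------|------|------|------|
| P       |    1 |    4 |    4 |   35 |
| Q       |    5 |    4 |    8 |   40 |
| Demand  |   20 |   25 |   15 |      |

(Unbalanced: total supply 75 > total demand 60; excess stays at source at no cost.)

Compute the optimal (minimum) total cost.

An optimal shipping plan:
  P–S1: 20 × $1 = $20
  P–S3: 15 × $4 = $60
  Q–S2: 25 × $4 = $100
Total = 20 + 60 + 100 = $180.
(Supply check: P ships 35; Q ships 25.)

180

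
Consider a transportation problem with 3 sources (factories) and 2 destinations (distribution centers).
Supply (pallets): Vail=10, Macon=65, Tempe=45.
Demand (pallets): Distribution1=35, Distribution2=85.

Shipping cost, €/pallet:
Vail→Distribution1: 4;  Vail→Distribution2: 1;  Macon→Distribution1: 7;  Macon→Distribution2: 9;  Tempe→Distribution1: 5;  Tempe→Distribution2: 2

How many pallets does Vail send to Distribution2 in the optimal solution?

Solving gives:
  Vail→Distribution2: 10 × €1 = €10
  Macon→Distribution1: 35 × €7 = €245
  Macon→Distribution2: 30 × €9 = €270
  Tempe→Distribution2: 45 × €2 = €90
Total cost = €615.
So Vail→Distribution2 carries 10 pallets.

10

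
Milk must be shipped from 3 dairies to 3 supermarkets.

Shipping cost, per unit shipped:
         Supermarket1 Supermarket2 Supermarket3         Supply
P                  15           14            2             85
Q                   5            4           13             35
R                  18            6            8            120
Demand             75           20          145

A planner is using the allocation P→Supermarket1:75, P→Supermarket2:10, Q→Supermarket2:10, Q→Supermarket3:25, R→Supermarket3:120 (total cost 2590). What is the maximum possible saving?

925

Current plan cost = 75·15 + 10·14 + 10·4 + 25·13 + 120·8 = 2590.
Optimal plan:
  P to Supermarket3: 85 × 2 = 170
  Q to Supermarket1: 35 × 5 = 175
  R to Supermarket1: 40 × 18 = 720
  R to Supermarket2: 20 × 6 = 120
  R to Supermarket3: 60 × 8 = 480
Optimal cost = 1665.
Saving = 2590 − 1665 = 925.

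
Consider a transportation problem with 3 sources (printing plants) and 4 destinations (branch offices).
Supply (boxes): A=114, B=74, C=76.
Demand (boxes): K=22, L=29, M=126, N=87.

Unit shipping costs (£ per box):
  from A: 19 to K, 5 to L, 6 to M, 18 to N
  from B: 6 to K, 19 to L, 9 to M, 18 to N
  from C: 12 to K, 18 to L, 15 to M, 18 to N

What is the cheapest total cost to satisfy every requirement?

Optimal allocation:
  A to L: 29 × £5 = £145
  A to M: 85 × £6 = £510
  B to K: 22 × £6 = £132
  B to M: 41 × £9 = £369
  B to N: 11 × £18 = £198
  C to N: 76 × £18 = £1368
Total = 145 + 510 + 132 + 369 + 198 + 1368 = £2722.

2722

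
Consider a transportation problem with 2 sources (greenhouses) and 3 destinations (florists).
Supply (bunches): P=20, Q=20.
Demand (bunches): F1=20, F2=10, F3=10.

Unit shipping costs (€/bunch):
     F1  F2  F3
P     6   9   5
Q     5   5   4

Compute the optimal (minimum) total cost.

A cheapest plan:
  P–F1: 10 bunches
  P–F3: 10 bunches
  Q–F1: 10 bunches
  Q–F2: 10 bunches
Total cost = €210.

210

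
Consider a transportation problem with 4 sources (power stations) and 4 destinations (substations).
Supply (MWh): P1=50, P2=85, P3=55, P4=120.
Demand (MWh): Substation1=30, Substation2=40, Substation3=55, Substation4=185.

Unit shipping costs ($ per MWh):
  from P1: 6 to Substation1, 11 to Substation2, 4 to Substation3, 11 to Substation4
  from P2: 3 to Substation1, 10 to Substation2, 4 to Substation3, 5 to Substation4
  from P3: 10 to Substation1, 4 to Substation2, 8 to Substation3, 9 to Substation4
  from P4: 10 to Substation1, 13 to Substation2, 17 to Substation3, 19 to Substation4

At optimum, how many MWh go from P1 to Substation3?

Optimal shipments:
  P1–Substation3: 50 × $4 = $200
  P2–Substation4: 85 × $5 = $425
  P3–Substation4: 55 × $9 = $495
  P4–Substation1: 30 × $10 = $300
  P4–Substation2: 40 × $13 = $520
  P4–Substation3: 5 × $17 = $85
  P4–Substation4: 45 × $19 = $855
Total cost = $2880.
So P1→Substation3 carries 50 MWh.

50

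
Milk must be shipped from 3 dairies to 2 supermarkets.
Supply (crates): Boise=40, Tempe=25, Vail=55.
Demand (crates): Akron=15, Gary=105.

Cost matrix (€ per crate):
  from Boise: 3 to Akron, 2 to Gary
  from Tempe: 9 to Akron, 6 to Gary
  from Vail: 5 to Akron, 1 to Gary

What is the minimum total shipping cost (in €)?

300

An optimal shipping plan:
  Boise→Akron: 15 × €3 = €45
  Boise→Gary: 25 × €2 = €50
  Tempe→Gary: 25 × €6 = €150
  Vail→Gary: 55 × €1 = €55
Total = 45 + 50 + 150 + 55 = €300.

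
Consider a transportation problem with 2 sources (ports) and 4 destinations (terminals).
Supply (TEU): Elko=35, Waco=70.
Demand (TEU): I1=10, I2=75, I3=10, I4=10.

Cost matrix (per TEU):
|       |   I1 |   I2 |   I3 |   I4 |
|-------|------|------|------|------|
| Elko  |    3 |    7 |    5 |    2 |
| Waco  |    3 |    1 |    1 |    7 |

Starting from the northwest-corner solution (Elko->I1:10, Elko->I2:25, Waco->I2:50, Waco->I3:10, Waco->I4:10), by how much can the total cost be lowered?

Current plan cost = 10·3 + 25·7 + 50·1 + 10·1 + 10·7 = 335.
Optimal plan:
  Elko->I1: 10 × 3 = 30
  Elko->I2: 5 × 7 = 35
  Elko->I3: 10 × 5 = 50
  Elko->I4: 10 × 2 = 20
  Waco->I2: 70 × 1 = 70
Optimal cost = 205.
Saving = 335 − 205 = 130.

130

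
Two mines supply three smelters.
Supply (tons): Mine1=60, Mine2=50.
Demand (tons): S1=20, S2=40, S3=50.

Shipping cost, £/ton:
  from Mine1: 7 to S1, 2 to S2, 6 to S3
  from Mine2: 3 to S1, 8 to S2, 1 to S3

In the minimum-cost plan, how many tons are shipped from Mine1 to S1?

The minimum-cost plan:
  Mine1 to S1: 20 × £7 = £140
  Mine1 to S2: 40 × £2 = £80
  Mine2 to S3: 50 × £1 = £50
Total cost = £270.
So Mine1→S1 carries 20 tons.

20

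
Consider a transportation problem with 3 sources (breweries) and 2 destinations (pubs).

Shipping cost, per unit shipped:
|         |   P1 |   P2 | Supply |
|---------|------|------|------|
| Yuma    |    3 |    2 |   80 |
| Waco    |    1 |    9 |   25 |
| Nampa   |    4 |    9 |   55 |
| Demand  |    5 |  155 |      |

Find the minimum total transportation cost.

An optimal shipping plan:
  Yuma→P2: 80 kegs
  Waco→P1: 5 kegs
  Waco→P2: 20 kegs
  Nampa→P2: 55 kegs
Total cost = 840.
(Supply check: Yuma ships 80; Waco ships 25; Nampa ships 55.)

840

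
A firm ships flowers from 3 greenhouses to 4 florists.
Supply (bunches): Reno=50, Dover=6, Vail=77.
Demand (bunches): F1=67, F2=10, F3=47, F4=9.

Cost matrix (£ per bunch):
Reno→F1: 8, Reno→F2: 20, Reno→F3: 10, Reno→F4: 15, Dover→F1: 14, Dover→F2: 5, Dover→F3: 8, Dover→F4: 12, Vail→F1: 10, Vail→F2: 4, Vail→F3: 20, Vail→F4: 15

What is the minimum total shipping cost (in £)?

Optimal allocation:
  Reno->F1: 9 × £8 = £72
  Reno->F3: 41 × £10 = £410
  Dover->F3: 6 × £8 = £48
  Vail->F1: 58 × £10 = £580
  Vail->F2: 10 × £4 = £40
  Vail->F4: 9 × £15 = £135
Total = 72 + 410 + 48 + 580 + 40 + 135 = £1285.
(Supply check: Reno ships 50; Dover ships 6; Vail ships 77.)

1285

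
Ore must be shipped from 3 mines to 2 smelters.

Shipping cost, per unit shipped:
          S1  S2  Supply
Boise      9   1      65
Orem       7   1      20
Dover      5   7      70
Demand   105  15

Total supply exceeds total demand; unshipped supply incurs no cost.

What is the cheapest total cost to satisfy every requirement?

640

A cheapest plan:
  Boise–S1: 15 tons
  Boise–S2: 15 tons
  Orem–S1: 20 tons
  Dover–S1: 70 tons
Total cost = 640.
(Supply check: Boise ships 30; Orem ships 20; Dover ships 70.)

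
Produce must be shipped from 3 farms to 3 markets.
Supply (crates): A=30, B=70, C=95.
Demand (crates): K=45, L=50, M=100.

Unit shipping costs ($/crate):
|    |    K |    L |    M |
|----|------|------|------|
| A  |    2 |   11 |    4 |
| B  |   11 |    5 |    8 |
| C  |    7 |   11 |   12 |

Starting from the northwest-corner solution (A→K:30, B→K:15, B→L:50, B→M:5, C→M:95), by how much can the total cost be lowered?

210

Current plan cost = 30·2 + 15·11 + 50·5 + 5·8 + 95·12 = $1655.
Optimal plan:
  A to M: 30 crates
  B to L: 50 crates
  B to M: 20 crates
  C to K: 45 crates
  C to M: 50 crates
Optimal cost = $1445.
Saving = 1655 − 1445 = $210.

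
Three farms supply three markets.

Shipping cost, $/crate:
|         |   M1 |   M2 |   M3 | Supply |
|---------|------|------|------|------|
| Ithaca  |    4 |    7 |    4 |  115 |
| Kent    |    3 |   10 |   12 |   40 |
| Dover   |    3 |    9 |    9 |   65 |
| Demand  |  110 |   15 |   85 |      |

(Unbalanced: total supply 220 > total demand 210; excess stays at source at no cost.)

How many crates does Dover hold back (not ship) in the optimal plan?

An optimal plan:
  Ithaca->M1: 5 × $4 = $20
  Ithaca->M2: 15 × $7 = $105
  Ithaca->M3: 85 × $4 = $340
  Kent->M1: 40 × $3 = $120
  Dover->M1: 65 × $3 = $195
Total cost = $780.
Dover ships 65 of its 65, leaving 0.

0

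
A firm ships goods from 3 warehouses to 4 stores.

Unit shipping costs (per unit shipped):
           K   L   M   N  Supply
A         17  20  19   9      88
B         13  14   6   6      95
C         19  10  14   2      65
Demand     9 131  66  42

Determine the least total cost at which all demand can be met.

2723

One minimum-cost allocation:
  A→K: 9 × 17 = 153
  A→L: 37 × 20 = 740
  A→N: 42 × 9 = 378
  B→L: 29 × 14 = 406
  B→M: 66 × 6 = 396
  C→L: 65 × 10 = 650
Total = 153 + 740 + 378 + 406 + 396 + 650 = 2723.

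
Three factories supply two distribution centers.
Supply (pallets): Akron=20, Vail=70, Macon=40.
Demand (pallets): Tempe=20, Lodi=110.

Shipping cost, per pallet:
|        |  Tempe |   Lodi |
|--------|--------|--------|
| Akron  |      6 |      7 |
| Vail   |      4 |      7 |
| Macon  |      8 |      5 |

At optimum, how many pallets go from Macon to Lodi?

40

Optimal shipments:
  Akron to Lodi: 20 pallets
  Vail to Tempe: 20 pallets
  Vail to Lodi: 50 pallets
  Macon to Lodi: 40 pallets
Total cost = 770.
So Macon→Lodi carries 40 pallets.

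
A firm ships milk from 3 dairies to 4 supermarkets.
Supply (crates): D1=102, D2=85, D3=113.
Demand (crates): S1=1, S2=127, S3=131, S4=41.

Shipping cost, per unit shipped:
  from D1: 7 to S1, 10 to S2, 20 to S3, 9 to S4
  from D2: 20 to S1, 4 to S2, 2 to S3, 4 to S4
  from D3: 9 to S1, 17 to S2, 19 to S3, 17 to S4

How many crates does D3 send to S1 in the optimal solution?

1

The minimum-cost plan:
  D1 to S2: 61 × 10 = 610
  D1 to S4: 41 × 9 = 369
  D2 to S3: 85 × 2 = 170
  D3 to S1: 1 × 9 = 9
  D3 to S2: 66 × 17 = 1122
  D3 to S3: 46 × 19 = 874
Total cost = 3154.
So D3→S1 carries 1 crates.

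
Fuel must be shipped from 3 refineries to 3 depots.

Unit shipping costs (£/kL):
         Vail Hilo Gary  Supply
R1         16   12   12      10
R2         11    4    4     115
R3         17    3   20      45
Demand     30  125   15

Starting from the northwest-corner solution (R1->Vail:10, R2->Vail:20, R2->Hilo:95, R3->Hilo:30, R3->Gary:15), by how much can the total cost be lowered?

Current plan cost = 10·16 + 20·11 + 95·4 + 30·3 + 15·20 = £1150.
Optimal plan:
  R1 to Vail: 10 × £16 = £160
  R2 to Vail: 20 × £11 = £220
  R2 to Hilo: 80 × £4 = £320
  R2 to Gary: 15 × £4 = £60
  R3 to Hilo: 45 × £3 = £135
Optimal cost = £895.
Saving = 1150 − 895 = £255.

255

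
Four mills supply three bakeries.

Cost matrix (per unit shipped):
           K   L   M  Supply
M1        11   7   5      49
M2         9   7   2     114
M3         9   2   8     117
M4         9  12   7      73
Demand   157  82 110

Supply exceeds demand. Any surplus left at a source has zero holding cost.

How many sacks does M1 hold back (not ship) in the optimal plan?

4

An optimal plan:
  M1→K: 45 × 11 = 495
  M2→K: 4 × 9 = 36
  M2→M: 110 × 2 = 220
  M3→K: 35 × 9 = 315
  M3→L: 82 × 2 = 164
  M4→K: 73 × 9 = 657
Total cost = 1887.
M1 ships 45 of its 49, leaving 4.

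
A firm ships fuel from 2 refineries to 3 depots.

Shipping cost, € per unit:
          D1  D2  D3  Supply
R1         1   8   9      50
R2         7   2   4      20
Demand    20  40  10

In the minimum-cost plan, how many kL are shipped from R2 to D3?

0

The minimum-cost plan:
  R1–D1: 20 × €1 = €20
  R1–D2: 20 × €8 = €160
  R1–D3: 10 × €9 = €90
  R2–D2: 20 × €2 = €40
Total cost = €310.
The route R2→D3 is not used.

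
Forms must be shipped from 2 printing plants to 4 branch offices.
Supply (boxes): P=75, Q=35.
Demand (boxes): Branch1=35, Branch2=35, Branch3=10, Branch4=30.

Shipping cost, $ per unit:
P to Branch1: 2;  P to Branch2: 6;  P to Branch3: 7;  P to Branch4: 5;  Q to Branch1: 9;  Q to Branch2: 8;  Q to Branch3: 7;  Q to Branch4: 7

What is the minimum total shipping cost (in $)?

Optimal allocation:
  P->Branch1: 35 × $2 = $70
  P->Branch2: 35 × $6 = $210
  P->Branch4: 5 × $5 = $25
  Q->Branch3: 10 × $7 = $70
  Q->Branch4: 25 × $7 = $175
Total = 70 + 210 + 25 + 70 + 175 = $550.

550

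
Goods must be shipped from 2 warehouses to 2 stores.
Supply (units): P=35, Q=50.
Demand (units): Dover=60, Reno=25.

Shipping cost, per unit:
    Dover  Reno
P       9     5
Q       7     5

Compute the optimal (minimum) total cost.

565

Optimal allocation:
  P→Dover: 10 × 9 = 90
  P→Reno: 25 × 5 = 125
  Q→Dover: 50 × 7 = 350
Total = 90 + 125 + 350 = 565.
(Supply check: P ships 35; Q ships 50.)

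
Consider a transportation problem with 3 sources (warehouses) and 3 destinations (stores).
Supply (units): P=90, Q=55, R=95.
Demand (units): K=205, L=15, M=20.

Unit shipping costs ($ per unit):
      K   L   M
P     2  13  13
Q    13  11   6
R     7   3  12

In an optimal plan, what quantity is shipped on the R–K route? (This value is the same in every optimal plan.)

The minimum-cost plan:
  P->K: 90 × $2 = $180
  Q->K: 35 × $13 = $455
  Q->M: 20 × $6 = $120
  R->K: 80 × $7 = $560
  R->L: 15 × $3 = $45
Total cost = $1360.
So R→K carries 80 units.

80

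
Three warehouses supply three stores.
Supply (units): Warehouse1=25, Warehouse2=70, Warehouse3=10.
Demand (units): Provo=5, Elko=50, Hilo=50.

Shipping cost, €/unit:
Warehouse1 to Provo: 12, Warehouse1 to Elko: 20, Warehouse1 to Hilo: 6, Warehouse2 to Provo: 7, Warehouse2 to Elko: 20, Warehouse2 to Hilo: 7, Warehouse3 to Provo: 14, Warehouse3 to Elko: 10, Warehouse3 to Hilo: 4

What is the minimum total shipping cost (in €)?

1260

Optimal allocation:
  Warehouse1 to Hilo: 25 × €6 = €150
  Warehouse2 to Provo: 5 × €7 = €35
  Warehouse2 to Elko: 40 × €20 = €800
  Warehouse2 to Hilo: 25 × €7 = €175
  Warehouse3 to Elko: 10 × €10 = €100
Total = 150 + 35 + 800 + 175 + 100 = €1260.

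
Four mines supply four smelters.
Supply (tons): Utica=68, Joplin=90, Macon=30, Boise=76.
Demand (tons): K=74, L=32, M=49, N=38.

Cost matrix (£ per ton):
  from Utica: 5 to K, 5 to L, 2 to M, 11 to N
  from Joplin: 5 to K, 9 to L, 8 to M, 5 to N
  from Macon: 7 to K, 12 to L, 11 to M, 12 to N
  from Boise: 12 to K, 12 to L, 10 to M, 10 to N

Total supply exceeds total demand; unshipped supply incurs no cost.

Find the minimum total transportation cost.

An optimal shipping plan:
  Utica→L: 19 × £5 = £95
  Utica→M: 49 × £2 = £98
  Joplin→K: 44 × £5 = £220
  Joplin→L: 8 × £9 = £72
  Joplin→N: 38 × £5 = £190
  Macon→K: 30 × £7 = £210
  Boise→L: 5 × £12 = £60
Total = 95 + 98 + 220 + 72 + 190 + 210 + 60 = £945.
(Supply check: Utica ships 68; Joplin ships 90; Macon ships 30; Boise ships 5.)

945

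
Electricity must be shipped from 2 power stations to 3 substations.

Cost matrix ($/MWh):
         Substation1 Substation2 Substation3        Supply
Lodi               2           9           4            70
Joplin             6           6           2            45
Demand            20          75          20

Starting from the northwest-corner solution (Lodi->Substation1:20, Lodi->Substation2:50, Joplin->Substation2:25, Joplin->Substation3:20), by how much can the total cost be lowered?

20

Current plan cost = 20·2 + 50·9 + 25·6 + 20·2 = $680.
Optimal plan:
  Lodi->Substation1: 20 × $2 = $40
  Lodi->Substation2: 30 × $9 = $270
  Lodi->Substation3: 20 × $4 = $80
  Joplin->Substation2: 45 × $6 = $270
Optimal cost = $660.
Saving = 680 − 660 = $20.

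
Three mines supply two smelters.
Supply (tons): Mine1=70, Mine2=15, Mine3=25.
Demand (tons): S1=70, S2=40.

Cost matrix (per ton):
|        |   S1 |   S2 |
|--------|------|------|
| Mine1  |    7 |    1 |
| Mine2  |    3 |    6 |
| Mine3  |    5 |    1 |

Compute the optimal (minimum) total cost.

420

One minimum-cost allocation:
  Mine1 to S1: 30 × 7 = 210
  Mine1 to S2: 40 × 1 = 40
  Mine2 to S1: 15 × 3 = 45
  Mine3 to S1: 25 × 5 = 125
Total = 210 + 40 + 45 + 125 = 420.
(Supply check: Mine1 ships 70; Mine2 ships 15; Mine3 ships 25.)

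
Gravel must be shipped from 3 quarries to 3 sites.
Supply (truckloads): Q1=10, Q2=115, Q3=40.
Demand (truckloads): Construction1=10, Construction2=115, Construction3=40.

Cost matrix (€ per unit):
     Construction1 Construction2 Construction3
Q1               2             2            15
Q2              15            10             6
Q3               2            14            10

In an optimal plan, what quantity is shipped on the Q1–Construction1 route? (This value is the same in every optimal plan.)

Solving gives:
  Q1->Construction2: 10 × €2 = €20
  Q2->Construction2: 75 × €10 = €750
  Q2->Construction3: 40 × €6 = €240
  Q3->Construction1: 10 × €2 = €20
  Q3->Construction2: 30 × €14 = €420
Total cost = €1450.
The route Q1→Construction1 is not used.

0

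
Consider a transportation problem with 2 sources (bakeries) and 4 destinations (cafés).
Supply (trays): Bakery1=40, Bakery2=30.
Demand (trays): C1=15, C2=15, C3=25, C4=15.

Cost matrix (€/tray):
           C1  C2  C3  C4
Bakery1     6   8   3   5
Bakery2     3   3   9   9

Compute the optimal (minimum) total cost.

240

One minimum-cost allocation:
  Bakery1->C3: 25 × €3 = €75
  Bakery1->C4: 15 × €5 = €75
  Bakery2->C1: 15 × €3 = €45
  Bakery2->C2: 15 × €3 = €45
Total = 75 + 75 + 45 + 45 = €240.
(Supply check: Bakery1 ships 40; Bakery2 ships 30.)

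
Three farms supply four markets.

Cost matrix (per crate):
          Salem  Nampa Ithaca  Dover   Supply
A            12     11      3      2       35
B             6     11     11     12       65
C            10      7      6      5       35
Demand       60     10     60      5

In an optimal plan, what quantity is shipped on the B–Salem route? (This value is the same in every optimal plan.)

60

Solving gives:
  A to Ithaca: 30 × 3 = 90
  A to Dover: 5 × 2 = 10
  B to Salem: 60 × 6 = 360
  B to Nampa: 5 × 11 = 55
  C to Nampa: 5 × 7 = 35
  C to Ithaca: 30 × 6 = 180
Total cost = 730.
So B→Salem carries 60 crates.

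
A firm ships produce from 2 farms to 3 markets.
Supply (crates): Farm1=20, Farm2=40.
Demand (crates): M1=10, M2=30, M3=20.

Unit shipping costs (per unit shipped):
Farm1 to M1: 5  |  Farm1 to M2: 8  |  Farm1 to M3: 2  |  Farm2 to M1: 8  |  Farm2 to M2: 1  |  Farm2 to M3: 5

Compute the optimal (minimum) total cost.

One minimum-cost allocation:
  Farm1->M1: 10 × 5 = 50
  Farm1->M3: 10 × 2 = 20
  Farm2->M2: 30 × 1 = 30
  Farm2->M3: 10 × 5 = 50
Total = 50 + 20 + 30 + 50 = 150.

150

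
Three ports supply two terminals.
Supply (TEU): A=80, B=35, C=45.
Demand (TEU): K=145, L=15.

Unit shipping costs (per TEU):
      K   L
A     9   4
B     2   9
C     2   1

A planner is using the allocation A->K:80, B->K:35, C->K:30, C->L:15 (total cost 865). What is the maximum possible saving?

Current plan cost = 80·9 + 35·2 + 30·2 + 15·1 = 865.
Optimal plan:
  A->K: 65 × 9 = 585
  A->L: 15 × 4 = 60
  B->K: 35 × 2 = 70
  C->K: 45 × 2 = 90
Optimal cost = 805.
Saving = 865 − 805 = 60.

60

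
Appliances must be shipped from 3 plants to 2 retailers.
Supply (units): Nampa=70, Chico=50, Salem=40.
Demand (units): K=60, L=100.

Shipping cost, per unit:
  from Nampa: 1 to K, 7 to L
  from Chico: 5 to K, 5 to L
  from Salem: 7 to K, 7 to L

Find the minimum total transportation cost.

An optimal shipping plan:
  Nampa→K: 60 × 1 = 60
  Nampa→L: 10 × 7 = 70
  Chico→L: 50 × 5 = 250
  Salem→L: 40 × 7 = 280
Total = 60 + 70 + 250 + 280 = 660.
(Supply check: Nampa ships 70; Chico ships 50; Salem ships 40.)

660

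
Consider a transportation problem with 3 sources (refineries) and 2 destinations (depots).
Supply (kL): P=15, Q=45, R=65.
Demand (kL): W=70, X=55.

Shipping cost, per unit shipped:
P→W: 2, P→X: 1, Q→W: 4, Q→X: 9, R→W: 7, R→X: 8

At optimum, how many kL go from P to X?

15

The minimum-cost plan:
  P→X: 15 kL
  Q→W: 45 kL
  R→W: 25 kL
  R→X: 40 kL
Total cost = 690.
So P→X carries 15 kL.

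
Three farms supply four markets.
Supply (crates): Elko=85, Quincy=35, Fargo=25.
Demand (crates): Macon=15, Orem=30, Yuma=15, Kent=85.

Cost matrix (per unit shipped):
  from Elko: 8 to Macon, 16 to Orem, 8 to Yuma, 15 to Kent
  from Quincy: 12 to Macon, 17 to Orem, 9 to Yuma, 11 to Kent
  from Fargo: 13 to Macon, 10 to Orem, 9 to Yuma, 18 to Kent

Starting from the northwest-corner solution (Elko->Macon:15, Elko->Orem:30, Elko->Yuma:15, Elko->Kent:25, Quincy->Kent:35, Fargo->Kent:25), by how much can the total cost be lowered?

225

Current plan cost = 15·8 + 30·16 + 15·8 + 25·15 + 35·11 + 25·18 = 1930.
Optimal plan:
  Elko→Macon: 15 crates
  Elko→Orem: 5 crates
  Elko→Yuma: 15 crates
  Elko→Kent: 50 crates
  Quincy→Kent: 35 crates
  Fargo→Orem: 25 crates
Optimal cost = 1705.
Saving = 1930 − 1705 = 225.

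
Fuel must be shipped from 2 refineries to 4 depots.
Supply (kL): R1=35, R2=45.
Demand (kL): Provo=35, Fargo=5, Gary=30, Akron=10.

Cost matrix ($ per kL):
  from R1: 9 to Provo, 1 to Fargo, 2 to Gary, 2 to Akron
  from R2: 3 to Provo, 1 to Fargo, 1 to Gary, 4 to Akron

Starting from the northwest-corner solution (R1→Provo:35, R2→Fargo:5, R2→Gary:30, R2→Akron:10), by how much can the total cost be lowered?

Current plan cost = 35·9 + 5·1 + 30·1 + 10·4 = $390.
Optimal plan:
  R1 to Fargo: 5 × $1 = $5
  R1 to Gary: 20 × $2 = $40
  R1 to Akron: 10 × $2 = $20
  R2 to Provo: 35 × $3 = $105
  R2 to Gary: 10 × $1 = $10
Optimal cost = $180.
Saving = 390 − 180 = $210.

210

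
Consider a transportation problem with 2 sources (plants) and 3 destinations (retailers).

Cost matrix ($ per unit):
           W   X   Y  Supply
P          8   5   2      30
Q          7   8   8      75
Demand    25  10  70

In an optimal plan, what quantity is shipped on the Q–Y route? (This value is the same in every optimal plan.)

40

Optimal shipments:
  P–Y: 30 × $2 = $60
  Q–W: 25 × $7 = $175
  Q–X: 10 × $8 = $80
  Q–Y: 40 × $8 = $320
Total cost = $635.
So Q→Y carries 40 units.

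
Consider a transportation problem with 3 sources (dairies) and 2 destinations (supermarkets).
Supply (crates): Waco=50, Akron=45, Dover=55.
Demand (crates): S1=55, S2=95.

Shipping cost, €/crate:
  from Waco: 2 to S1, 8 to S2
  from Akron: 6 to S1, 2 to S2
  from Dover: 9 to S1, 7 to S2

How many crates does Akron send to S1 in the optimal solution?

0

Solving gives:
  Waco to S1: 50 × €2 = €100
  Akron to S2: 45 × €2 = €90
  Dover to S1: 5 × €9 = €45
  Dover to S2: 50 × €7 = €350
Total cost = €585.
The route Akron→S1 is not used.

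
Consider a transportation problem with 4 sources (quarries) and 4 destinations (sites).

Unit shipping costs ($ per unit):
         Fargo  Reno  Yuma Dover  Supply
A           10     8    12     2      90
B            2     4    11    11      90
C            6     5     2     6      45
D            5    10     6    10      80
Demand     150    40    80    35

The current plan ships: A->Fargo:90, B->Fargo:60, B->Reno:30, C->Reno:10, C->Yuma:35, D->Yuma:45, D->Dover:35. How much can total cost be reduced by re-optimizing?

Current plan cost = 90·10 + 60·2 + 30·4 + 10·5 + 35·2 + 45·6 + 35·10 = $1880.
Optimal plan:
  A to Fargo: 15 truckloads
  A to Reno: 40 truckloads
  A to Dover: 35 truckloads
  B to Fargo: 90 truckloads
  C to Yuma: 45 truckloads
  D to Fargo: 45 truckloads
  D to Yuma: 35 truckloads
Optimal cost = $1245.
Saving = 1880 − 1245 = $635.

635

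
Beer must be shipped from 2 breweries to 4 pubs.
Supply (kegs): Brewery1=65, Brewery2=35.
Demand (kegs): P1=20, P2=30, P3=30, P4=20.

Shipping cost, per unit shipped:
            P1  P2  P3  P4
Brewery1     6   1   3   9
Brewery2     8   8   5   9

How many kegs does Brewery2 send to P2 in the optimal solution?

0

The minimum-cost plan:
  Brewery1→P1: 20 × 6 = 120
  Brewery1→P2: 30 × 1 = 30
  Brewery1→P3: 15 × 3 = 45
  Brewery2→P3: 15 × 5 = 75
  Brewery2→P4: 20 × 9 = 180
Total cost = 450.
The route Brewery2→P2 is not used.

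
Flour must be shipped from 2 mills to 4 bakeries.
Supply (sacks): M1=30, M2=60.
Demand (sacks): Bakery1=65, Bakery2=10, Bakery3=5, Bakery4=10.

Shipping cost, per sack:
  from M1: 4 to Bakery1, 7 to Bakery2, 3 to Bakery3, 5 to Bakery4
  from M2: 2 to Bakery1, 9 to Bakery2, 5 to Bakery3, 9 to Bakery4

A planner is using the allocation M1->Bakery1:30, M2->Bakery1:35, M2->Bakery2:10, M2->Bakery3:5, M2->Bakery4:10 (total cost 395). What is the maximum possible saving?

120

Current plan cost = 30·4 + 35·2 + 10·9 + 5·5 + 10·9 = 395.
Optimal plan:
  M1–Bakery1: 5 × 4 = 20
  M1–Bakery2: 10 × 7 = 70
  M1–Bakery3: 5 × 3 = 15
  M1–Bakery4: 10 × 5 = 50
  M2–Bakery1: 60 × 2 = 120
Optimal cost = 275.
Saving = 395 − 275 = 120.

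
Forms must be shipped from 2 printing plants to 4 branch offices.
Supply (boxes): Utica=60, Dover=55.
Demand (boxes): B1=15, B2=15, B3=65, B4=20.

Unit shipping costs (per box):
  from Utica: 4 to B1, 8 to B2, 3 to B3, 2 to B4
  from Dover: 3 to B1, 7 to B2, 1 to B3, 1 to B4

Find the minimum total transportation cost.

An optimal shipping plan:
  Utica→B1: 15 × 4 = 60
  Utica→B2: 15 × 8 = 120
  Utica→B3: 10 × 3 = 30
  Utica→B4: 20 × 2 = 40
  Dover→B3: 55 × 1 = 55
Total = 60 + 120 + 30 + 40 + 55 = 305.

305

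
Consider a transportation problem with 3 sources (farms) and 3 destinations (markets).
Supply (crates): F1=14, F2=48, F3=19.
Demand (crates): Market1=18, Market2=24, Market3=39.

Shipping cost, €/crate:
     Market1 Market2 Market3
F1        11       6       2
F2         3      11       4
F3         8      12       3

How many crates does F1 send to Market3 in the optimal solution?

The minimum-cost plan:
  F1->Market2: 14 × €6 = €84
  F2->Market1: 18 × €3 = €54
  F2->Market2: 10 × €11 = €110
  F2->Market3: 20 × €4 = €80
  F3->Market3: 19 × €3 = €57
Total cost = €385.
The route F1→Market3 is not used.

0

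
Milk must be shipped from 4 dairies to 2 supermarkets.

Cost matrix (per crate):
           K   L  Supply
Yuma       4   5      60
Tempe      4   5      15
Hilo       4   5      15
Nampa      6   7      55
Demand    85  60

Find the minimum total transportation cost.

A cheapest plan:
  Yuma→K: 60 crates
  Tempe→K: 15 crates
  Hilo→K: 10 crates
  Hilo→L: 5 crates
  Nampa→L: 55 crates
Total cost = 750.
(Supply check: Yuma ships 60; Tempe ships 15; Hilo ships 15; Nampa ships 55.)

750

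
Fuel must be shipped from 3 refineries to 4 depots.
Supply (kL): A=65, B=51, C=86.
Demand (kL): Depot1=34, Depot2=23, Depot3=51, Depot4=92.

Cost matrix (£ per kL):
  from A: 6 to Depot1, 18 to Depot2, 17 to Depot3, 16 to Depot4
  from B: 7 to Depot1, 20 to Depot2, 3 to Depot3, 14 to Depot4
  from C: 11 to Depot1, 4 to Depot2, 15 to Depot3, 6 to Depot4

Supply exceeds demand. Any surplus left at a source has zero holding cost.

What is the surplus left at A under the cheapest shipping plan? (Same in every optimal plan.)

An optimal plan:
  A->Depot1: 34 × £6 = £204
  A->Depot4: 29 × £16 = £464
  B->Depot3: 51 × £3 = £153
  C->Depot2: 23 × £4 = £92
  C->Depot4: 63 × £6 = £378
Total cost = £1291.
A ships 63 of its 65, leaving 2.

2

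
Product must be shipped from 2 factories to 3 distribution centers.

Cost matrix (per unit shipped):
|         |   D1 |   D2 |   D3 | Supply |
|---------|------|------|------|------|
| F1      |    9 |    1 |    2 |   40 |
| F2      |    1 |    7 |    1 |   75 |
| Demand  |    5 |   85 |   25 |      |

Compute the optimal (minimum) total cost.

Optimal allocation:
  F1 to D2: 40 pallets
  F2 to D1: 5 pallets
  F2 to D2: 45 pallets
  F2 to D3: 25 pallets
Total cost = 385.
(Supply check: F1 ships 40; F2 ships 75.)

385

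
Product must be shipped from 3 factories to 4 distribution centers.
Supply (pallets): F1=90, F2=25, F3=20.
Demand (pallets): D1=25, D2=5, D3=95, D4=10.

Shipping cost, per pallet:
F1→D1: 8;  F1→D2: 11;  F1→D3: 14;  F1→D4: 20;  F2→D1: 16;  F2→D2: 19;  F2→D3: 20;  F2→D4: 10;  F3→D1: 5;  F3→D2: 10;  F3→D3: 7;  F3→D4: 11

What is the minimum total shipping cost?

1635

One minimum-cost allocation:
  F1→D1: 25 × 8 = 200
  F1→D2: 5 × 11 = 55
  F1→D3: 60 × 14 = 840
  F2→D3: 15 × 20 = 300
  F2→D4: 10 × 10 = 100
  F3→D3: 20 × 7 = 140
Total = 200 + 55 + 840 + 300 + 100 + 140 = 1635.
(Supply check: F1 ships 90; F2 ships 25; F3 ships 20.)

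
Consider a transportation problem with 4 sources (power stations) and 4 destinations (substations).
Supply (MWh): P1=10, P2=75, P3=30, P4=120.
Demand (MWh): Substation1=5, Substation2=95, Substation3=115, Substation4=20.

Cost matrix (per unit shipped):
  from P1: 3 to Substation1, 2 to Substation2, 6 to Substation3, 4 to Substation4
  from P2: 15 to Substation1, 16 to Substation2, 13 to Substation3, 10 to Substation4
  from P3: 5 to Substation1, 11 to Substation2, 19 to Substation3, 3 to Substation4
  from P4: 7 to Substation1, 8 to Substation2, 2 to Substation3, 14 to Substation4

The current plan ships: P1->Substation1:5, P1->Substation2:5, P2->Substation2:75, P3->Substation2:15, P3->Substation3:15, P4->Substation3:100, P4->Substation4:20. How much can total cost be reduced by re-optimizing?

Current plan cost = 5·3 + 5·2 + 75·16 + 15·11 + 15·19 + 100·2 + 20·14 = 2155.
Optimal plan:
  P1→Substation2: 10 MWh
  P2→Substation2: 75 MWh
  P3→Substation1: 5 MWh
  P3→Substation2: 5 MWh
  P3→Substation4: 20 MWh
  P4→Substation2: 5 MWh
  P4→Substation3: 115 MWh
Optimal cost = 1630.
Saving = 2155 − 1630 = 525.

525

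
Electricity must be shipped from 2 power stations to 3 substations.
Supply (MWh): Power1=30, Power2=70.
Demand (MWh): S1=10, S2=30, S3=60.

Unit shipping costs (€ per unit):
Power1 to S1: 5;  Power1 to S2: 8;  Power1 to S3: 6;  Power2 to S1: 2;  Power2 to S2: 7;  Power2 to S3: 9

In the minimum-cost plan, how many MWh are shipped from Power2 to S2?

30

Optimal shipments:
  Power1–S3: 30 × €6 = €180
  Power2–S1: 10 × €2 = €20
  Power2–S2: 30 × €7 = €210
  Power2–S3: 30 × €9 = €270
Total cost = €680.
So Power2→S2 carries 30 MWh.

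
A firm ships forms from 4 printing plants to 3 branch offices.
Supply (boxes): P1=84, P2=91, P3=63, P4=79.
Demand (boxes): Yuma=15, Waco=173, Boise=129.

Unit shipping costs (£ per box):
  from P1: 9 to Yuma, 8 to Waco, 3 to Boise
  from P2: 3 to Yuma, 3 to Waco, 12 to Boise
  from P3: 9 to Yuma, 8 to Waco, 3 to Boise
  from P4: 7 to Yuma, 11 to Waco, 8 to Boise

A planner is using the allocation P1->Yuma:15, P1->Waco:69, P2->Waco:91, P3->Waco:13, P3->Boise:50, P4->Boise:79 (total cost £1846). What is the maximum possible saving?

Current plan cost = 15·9 + 69·8 + 91·3 + 13·8 + 50·3 + 79·8 = £1846.
Optimal plan:
  P1–Waco: 18 × £8 = £144
  P1–Boise: 66 × £3 = £198
  P2–Waco: 91 × £3 = £273
  P3–Boise: 63 × £3 = £189
  P4–Yuma: 15 × £7 = £105
  P4–Waco: 64 × £11 = £704
Optimal cost = £1613.
Saving = 1846 − 1613 = £233.

233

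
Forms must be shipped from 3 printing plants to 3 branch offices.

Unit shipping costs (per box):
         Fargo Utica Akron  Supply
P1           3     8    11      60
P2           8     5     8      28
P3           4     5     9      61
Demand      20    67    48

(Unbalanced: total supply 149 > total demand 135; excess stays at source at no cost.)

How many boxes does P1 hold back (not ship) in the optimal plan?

14

Minimum-cost shipments:
  P1->Fargo: 20 boxes
  P1->Utica: 6 boxes
  P1->Akron: 20 boxes
  P2->Akron: 28 boxes
  P3->Utica: 61 boxes
Total cost = 857.
P1 ships 46 of its 60, leaving 14.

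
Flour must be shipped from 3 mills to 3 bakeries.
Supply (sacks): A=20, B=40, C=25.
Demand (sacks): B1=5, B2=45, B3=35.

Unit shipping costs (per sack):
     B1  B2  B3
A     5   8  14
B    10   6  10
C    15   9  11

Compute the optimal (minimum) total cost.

700

A cheapest plan:
  A→B1: 5 × 5 = 25
  A→B2: 15 × 8 = 120
  B→B2: 30 × 6 = 180
  B→B3: 10 × 10 = 100
  C→B3: 25 × 11 = 275
Total = 25 + 120 + 180 + 100 + 275 = 700.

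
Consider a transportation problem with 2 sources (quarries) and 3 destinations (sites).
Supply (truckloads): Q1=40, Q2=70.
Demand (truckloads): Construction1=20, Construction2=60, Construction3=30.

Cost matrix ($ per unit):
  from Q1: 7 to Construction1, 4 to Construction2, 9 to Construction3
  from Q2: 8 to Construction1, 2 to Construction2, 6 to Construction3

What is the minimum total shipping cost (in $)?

480

A cheapest plan:
  Q1 to Construction1: 20 × $7 = $140
  Q1 to Construction2: 20 × $4 = $80
  Q2 to Construction2: 40 × $2 = $80
  Q2 to Construction3: 30 × $6 = $180
Total = 140 + 80 + 80 + 180 = $480.
(Supply check: Q1 ships 40; Q2 ships 70.)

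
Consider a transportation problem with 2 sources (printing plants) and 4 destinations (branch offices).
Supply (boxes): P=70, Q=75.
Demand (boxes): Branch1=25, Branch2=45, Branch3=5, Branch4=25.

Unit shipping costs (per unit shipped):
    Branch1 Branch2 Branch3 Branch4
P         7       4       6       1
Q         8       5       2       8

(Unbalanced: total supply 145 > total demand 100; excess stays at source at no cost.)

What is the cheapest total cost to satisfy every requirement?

415

Optimal allocation:
  P→Branch1: 25 × 7 = 175
  P→Branch2: 20 × 4 = 80
  P→Branch4: 25 × 1 = 25
  Q→Branch2: 25 × 5 = 125
  Q→Branch3: 5 × 2 = 10
Total = 175 + 80 + 25 + 125 + 10 = 415.
(Supply check: P ships 70; Q ships 30.)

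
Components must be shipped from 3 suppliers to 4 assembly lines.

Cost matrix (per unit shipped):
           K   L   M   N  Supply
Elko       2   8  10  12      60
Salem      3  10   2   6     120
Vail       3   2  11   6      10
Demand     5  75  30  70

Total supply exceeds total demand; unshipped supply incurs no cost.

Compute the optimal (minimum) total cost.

One minimum-cost allocation:
  Elko→L: 60 batches
  Salem→K: 5 batches
  Salem→L: 5 batches
  Salem→M: 30 batches
  Salem→N: 70 batches
  Vail→L: 10 batches
Total cost = 1045.

1045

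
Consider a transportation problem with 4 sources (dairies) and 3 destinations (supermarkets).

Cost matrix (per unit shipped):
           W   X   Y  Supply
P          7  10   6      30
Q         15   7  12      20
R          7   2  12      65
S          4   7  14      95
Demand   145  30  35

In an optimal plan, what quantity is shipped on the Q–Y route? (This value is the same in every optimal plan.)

5

The minimum-cost plan:
  P→Y: 30 crates
  Q→X: 15 crates
  Q→Y: 5 crates
  R→W: 50 crates
  R→X: 15 crates
  S→W: 95 crates
Total cost = 1105.
So Q→Y carries 5 crates.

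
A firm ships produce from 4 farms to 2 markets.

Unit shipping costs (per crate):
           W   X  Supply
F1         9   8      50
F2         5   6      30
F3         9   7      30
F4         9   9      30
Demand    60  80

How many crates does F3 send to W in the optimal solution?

0

Solving gives:
  F1→X: 50 crates
  F2→W: 30 crates
  F3→X: 30 crates
  F4→W: 30 crates
Total cost = 1030.
The route F3→W is not used.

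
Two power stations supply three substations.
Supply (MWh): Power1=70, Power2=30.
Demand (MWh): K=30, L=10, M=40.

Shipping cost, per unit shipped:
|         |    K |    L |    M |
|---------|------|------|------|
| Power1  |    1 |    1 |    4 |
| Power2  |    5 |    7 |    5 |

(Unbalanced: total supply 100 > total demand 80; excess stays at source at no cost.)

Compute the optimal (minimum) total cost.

210

An optimal shipping plan:
  Power1–K: 30 × 1 = 30
  Power1–L: 10 × 1 = 10
  Power1–M: 30 × 4 = 120
  Power2–M: 10 × 5 = 50
Total = 30 + 10 + 120 + 50 = 210.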